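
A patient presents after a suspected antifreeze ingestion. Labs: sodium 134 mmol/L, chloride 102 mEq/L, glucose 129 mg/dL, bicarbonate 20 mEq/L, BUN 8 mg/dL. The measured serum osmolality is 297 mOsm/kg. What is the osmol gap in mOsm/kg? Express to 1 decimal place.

Calculated osmolality = 2·Na + glucose/18 + BUN/2.8
= 2·134 + 129/18 + 8/2.8
= 268 + 7.17 + 2.86
= 278.03 mOsm/kg ≈ 278.0 mOsm/kg
Osmolar gap = measured − calculated = 297 − 278.0 = 19.0 mOsm/kg

19.0 mOsm/kg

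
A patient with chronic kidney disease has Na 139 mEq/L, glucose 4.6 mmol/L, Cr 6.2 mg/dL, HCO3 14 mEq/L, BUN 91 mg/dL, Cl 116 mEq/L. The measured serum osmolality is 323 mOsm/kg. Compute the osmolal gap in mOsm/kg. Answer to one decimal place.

Calculated osmolality = 2·Na + glucose + BUN/2.8
= 2·139 + 4.6 + 91/2.8
= 278 + 4.60 + 32.50
= 315.1 mOsm/kg ≈ 315.1 mOsm/kg
Osmolar gap = measured − calculated = 323 − 315.1 = 7.9 mOsm/kg

7.9 mOsm/kg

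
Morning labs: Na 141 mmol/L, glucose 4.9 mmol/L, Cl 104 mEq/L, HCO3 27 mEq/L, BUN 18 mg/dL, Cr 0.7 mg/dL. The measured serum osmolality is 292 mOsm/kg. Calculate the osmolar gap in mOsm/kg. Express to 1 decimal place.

-1.3 mOsm/kg

Calculated osmolality = 2·Na + glucose + BUN/2.8
= 2·141 + 4.9 + 18/2.8
= 282 + 4.90 + 6.43
= 293.33 mOsm/kg ≈ 293.3 mOsm/kg
Osmolar gap = measured − calculated = 292 − 293.3 = -1.3 mOsm/kg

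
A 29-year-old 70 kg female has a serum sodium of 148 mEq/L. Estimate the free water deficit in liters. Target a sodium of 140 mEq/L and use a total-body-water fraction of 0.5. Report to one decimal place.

TBW = 0.5 · 70 = 35 L
Free water deficit = TBW · (Na/140 − 1)
= 35 · (148/140 − 1)
= 35 · 0.0571
= 2 L

2.0 L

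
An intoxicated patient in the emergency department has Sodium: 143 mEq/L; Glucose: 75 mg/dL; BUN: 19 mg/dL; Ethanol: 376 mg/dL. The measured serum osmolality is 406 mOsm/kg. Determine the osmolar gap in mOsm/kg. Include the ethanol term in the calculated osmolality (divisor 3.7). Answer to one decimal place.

7.4 mOsm/kg

Calculated osmolality = 2·Na + glucose/18 + BUN/2.8 + ethanol/3.7
= 2·143 + 75/18 + 19/2.8 + 376/3.7
= 286 + 4.17 + 6.79 + 101.62
= 398.58 mOsm/kg ≈ 398.6 mOsm/kg
Osmolar gap = measured − calculated = 406 − 398.6 = 7.4 mOsm/kg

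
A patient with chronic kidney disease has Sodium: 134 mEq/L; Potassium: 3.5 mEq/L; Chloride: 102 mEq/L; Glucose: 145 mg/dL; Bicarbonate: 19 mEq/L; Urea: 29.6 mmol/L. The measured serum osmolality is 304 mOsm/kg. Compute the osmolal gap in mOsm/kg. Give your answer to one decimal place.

-1.7 mOsm/kg

Calculated osmolality = 2·Na + glucose/18 + urea
= 2·134 + 145/18 + 29.6
= 268 + 8.06 + 29.60
= 305.66 mOsm/kg ≈ 305.7 mOsm/kg
Osmolar gap = measured − calculated = 304 − 305.7 = -1.7 mOsm/kg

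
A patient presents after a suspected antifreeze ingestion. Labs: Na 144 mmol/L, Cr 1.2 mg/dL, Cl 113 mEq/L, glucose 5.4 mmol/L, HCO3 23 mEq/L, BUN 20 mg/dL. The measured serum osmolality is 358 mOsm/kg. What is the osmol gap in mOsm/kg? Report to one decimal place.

57.5 mOsm/kg

Calculated osmolality = 2·Na + glucose + BUN/2.8
= 2·144 + 5.4 + 20/2.8
= 288 + 5.40 + 7.14
= 300.54 mOsm/kg ≈ 300.5 mOsm/kg
Osmolar gap = measured − calculated = 358 − 300.5 = 57.5 mOsm/kg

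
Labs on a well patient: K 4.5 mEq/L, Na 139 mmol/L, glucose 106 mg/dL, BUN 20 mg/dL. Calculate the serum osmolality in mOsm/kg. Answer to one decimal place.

291.0 mOsm/kg

Calculated osmolality = 2·Na + glucose/18 + BUN/2.8
= 2·139 + 106/18 + 20/2.8
= 278 + 5.89 + 7.14
= 291.03 mOsm/kg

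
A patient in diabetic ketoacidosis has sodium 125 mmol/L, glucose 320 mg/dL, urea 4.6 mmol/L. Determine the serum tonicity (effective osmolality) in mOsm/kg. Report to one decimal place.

Effective osmolality excludes urea (freely permeant across cell membranes):
2·Na + glucose/18
= 2·125 + 320/18
= 250 + 17.78
= 267.78 mOsm/kg

267.8 mOsm/kg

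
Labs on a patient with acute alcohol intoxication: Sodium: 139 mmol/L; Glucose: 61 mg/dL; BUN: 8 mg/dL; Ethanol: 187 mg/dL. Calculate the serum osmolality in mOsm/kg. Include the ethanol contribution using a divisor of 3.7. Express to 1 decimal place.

Calculated osmolality = 2·Na + glucose/18 + BUN/2.8 + ethanol/3.7
= 2·139 + 61/18 + 8/2.8 + 187/3.7
= 278 + 3.39 + 2.86 + 50.54
= 334.79 mOsm/kg

334.8 mOsm/kg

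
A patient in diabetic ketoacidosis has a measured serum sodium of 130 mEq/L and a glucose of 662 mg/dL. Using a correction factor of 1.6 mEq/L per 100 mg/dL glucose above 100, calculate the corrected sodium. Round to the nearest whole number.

Corrected Na = measured Na + 1.6 · (glucose − 100)/100
= 130 + 1.6 · (662 − 100)/100
= 130 + 9
= 139 mEq/L

139 mEq/L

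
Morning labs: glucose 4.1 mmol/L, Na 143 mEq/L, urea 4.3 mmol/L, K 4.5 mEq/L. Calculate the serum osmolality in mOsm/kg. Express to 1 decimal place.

Calculated osmolality = 2·Na + glucose + urea
= 2·143 + 4.1 + 4.3
= 286 + 4.10 + 4.30
= 294.4 mOsm/kg

294.4 mOsm/kg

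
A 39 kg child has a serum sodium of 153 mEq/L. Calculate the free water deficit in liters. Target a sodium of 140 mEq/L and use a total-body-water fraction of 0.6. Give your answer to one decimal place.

TBW = 0.6 · 39 = 23.4 L
Free water deficit = TBW · (Na/140 − 1)
= 23.4 · (153/140 − 1)
= 23.4 · 0.0929
= 2.17 L

2.2 L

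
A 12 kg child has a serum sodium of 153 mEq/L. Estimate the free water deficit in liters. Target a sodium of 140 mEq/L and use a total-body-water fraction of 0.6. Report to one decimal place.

0.7 L

TBW = 0.6 · 12 = 7.2 L
Free water deficit = TBW · (Na/140 − 1)
= 7.2 · (153/140 − 1)
= 7.2 · 0.0929
= 0.67 L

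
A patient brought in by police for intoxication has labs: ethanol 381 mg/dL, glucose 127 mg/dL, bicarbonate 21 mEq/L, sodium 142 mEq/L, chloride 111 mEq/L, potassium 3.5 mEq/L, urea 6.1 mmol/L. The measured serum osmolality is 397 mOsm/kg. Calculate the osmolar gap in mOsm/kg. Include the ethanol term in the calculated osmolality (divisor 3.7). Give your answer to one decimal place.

Calculated osmolality = 2·Na + glucose/18 + urea + ethanol/3.7
= 2·142 + 127/18 + 6.1 + 381/3.7
= 284 + 7.06 + 6.10 + 102.97
= 400.13 mOsm/kg ≈ 400.1 mOsm/kg
Osmolar gap = measured − calculated = 397 − 400.1 = -3.1 mOsm/kg

-3.1 mOsm/kg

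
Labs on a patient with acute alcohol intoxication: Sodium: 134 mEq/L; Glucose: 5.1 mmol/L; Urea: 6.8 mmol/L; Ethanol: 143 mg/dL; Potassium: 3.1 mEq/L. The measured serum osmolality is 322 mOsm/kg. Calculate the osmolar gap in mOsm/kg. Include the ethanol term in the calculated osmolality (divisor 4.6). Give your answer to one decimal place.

11.0 mOsm/kg

Calculated osmolality = 2·Na + glucose + urea + ethanol/4.6
= 2·134 + 5.1 + 6.8 + 143/4.6
= 268 + 5.10 + 6.80 + 31.09
= 310.99 mOsm/kg ≈ 311.0 mOsm/kg
Osmolar gap = measured − calculated = 322 − 311.0 = 11.0 mOsm/kg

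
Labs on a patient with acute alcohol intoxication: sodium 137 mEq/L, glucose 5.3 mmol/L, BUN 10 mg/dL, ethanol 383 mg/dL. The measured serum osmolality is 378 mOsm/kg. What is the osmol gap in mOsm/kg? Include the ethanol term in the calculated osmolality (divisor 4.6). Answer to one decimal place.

11.9 mOsm/kg

Calculated osmolality = 2·Na + glucose + BUN/2.8 + ethanol/4.6
= 2·137 + 5.3 + 10/2.8 + 383/4.6
= 274 + 5.30 + 3.57 + 83.26
= 366.13 mOsm/kg ≈ 366.1 mOsm/kg
Osmolar gap = measured − calculated = 378 − 366.1 = 11.9 mOsm/kg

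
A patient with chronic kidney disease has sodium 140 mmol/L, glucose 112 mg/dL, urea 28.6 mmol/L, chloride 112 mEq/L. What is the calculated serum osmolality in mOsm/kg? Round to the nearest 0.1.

Calculated osmolality = 2·Na + glucose/18 + urea
= 2·140 + 112/18 + 28.6
= 280 + 6.22 + 28.60
= 314.82 mOsm/kg

314.8 mOsm/kg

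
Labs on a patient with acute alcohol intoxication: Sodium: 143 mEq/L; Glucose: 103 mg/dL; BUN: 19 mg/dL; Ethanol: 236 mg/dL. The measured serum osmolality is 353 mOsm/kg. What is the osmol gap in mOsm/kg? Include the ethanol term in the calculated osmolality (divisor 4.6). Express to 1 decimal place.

Calculated osmolality = 2·Na + glucose/18 + BUN/2.8 + ethanol/4.6
= 2·143 + 103/18 + 19/2.8 + 236/4.6
= 286 + 5.72 + 6.79 + 51.30
= 349.81 mOsm/kg ≈ 349.8 mOsm/kg
Osmolar gap = measured − calculated = 353 − 349.8 = 3.2 mOsm/kg

3.2 mOsm/kg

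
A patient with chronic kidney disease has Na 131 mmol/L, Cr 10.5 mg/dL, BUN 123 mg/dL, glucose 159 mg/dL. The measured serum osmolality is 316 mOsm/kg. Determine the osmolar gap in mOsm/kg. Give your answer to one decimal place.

1.2 mOsm/kg

Calculated osmolality = 2·Na + glucose/18 + BUN/2.8
= 2·131 + 159/18 + 123/2.8
= 262 + 8.83 + 43.93
= 314.76 mOsm/kg ≈ 314.8 mOsm/kg
Osmolar gap = measured − calculated = 316 − 314.8 = 1.2 mOsm/kg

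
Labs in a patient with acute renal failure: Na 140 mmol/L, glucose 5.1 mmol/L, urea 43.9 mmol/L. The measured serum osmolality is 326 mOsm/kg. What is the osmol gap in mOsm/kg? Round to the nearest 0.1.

Calculated osmolality = 2·Na + glucose + urea
= 2·140 + 5.1 + 43.9
= 280 + 5.10 + 43.90
= 329 mOsm/kg ≈ 329.0 mOsm/kg
Osmolar gap = measured − calculated = 326 − 329.0 = -3.0 mOsm/kg

-3.0 mOsm/kg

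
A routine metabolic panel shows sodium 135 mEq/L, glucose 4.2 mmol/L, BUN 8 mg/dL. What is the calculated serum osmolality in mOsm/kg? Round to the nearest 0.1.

Calculated osmolality = 2·Na + glucose + BUN/2.8
= 2·135 + 4.2 + 8/2.8
= 270 + 4.20 + 2.86
= 277.06 mOsm/kg

277.1 mOsm/kg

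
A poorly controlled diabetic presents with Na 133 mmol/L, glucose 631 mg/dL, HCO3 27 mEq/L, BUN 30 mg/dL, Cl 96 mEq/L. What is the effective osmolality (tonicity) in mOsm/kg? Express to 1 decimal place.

301.1 mOsm/kg

Effective osmolality excludes urea (freely permeant across cell membranes):
2·Na + glucose/18
= 2·133 + 631/18
= 266 + 35.06
= 301.06 mOsm/kg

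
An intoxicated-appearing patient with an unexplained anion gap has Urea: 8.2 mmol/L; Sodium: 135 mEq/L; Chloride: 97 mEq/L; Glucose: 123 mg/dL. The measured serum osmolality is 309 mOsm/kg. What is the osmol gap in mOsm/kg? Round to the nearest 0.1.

24.0 mOsm/kg

Calculated osmolality = 2·Na + glucose/18 + urea
= 2·135 + 123/18 + 8.2
= 270 + 6.83 + 8.20
= 285.03 mOsm/kg ≈ 285.0 mOsm/kg
Osmolar gap = measured − calculated = 309 − 285.0 = 24.0 mOsm/kg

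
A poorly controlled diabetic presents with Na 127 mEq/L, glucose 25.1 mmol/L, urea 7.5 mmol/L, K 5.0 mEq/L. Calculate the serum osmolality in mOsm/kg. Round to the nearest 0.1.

286.6 mOsm/kg

Calculated osmolality = 2·Na + glucose + urea
= 2·127 + 25.1 + 7.5
= 254 + 25.10 + 7.50
= 286.6 mOsm/kg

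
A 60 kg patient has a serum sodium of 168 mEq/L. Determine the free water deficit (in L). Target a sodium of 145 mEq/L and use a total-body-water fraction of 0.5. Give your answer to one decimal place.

4.8 L

TBW = 0.5 · 60 = 30 L
Free water deficit = TBW · (Na/145 − 1)
= 30 · (168/145 − 1)
= 30 · 0.1586
= 4.76 L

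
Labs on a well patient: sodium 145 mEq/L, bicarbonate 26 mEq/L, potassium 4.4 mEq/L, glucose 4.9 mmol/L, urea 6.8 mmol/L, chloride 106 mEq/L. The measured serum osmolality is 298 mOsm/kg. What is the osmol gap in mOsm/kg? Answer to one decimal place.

Calculated osmolality = 2·Na + glucose + urea
= 2·145 + 4.9 + 6.8
= 290 + 4.90 + 6.80
= 301.7 mOsm/kg ≈ 301.7 mOsm/kg
Osmolar gap = measured − calculated = 298 − 301.7 = -3.7 mOsm/kg

-3.7 mOsm/kg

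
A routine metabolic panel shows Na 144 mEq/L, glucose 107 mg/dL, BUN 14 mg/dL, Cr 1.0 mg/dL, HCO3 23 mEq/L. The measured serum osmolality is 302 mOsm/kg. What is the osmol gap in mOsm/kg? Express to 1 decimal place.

Calculated osmolality = 2·Na + glucose/18 + BUN/2.8
= 2·144 + 107/18 + 14/2.8
= 288 + 5.94 + 5
= 298.94 mOsm/kg ≈ 298.9 mOsm/kg
Osmolar gap = measured − calculated = 302 − 298.9 = 3.1 mOsm/kg

3.1 mOsm/kg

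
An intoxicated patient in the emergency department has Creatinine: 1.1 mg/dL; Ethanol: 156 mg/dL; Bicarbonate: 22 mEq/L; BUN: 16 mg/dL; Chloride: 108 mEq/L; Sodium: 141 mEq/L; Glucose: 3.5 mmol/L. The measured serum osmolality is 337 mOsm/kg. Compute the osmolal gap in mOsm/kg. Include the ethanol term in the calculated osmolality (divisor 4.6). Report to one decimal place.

Calculated osmolality = 2·Na + glucose + BUN/2.8 + ethanol/4.6
= 2·141 + 3.5 + 16/2.8 + 156/4.6
= 282 + 3.50 + 5.71 + 33.91
= 325.12 mOsm/kg ≈ 325.1 mOsm/kg
Osmolar gap = measured − calculated = 337 − 325.1 = 11.9 mOsm/kg

11.9 mOsm/kg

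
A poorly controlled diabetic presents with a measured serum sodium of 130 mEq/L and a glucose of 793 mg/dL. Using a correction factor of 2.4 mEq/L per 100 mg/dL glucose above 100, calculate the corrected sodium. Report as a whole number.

Corrected Na = measured Na + 2.4 · (glucose − 100)/100
= 130 + 2.4 · (793 − 100)/100
= 130 + 16.6
= 146.6 mEq/L

147 mEq/L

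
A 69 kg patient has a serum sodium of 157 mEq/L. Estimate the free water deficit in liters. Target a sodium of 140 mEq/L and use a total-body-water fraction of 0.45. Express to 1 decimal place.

TBW = 0.45 · 69 = 31.05 L
Free water deficit = TBW · (Na/140 − 1)
= 31.05 · (157/140 − 1)
= 31.05 · 0.1214
= 3.77 L

3.8 L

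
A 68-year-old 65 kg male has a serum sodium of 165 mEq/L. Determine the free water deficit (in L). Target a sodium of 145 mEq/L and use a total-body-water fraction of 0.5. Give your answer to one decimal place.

TBW = 0.5 · 65 = 32.5 L
Free water deficit = TBW · (Na/145 − 1)
= 32.5 · (165/145 − 1)
= 32.5 · 0.1379
= 4.48 L

4.5 L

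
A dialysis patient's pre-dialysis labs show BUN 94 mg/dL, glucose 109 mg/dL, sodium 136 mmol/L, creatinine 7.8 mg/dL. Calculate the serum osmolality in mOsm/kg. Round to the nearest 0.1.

Calculated osmolality = 2·Na + glucose/18 + BUN/2.8
= 2·136 + 109/18 + 94/2.8
= 272 + 6.06 + 33.57
= 311.63 mOsm/kg

311.6 mOsm/kg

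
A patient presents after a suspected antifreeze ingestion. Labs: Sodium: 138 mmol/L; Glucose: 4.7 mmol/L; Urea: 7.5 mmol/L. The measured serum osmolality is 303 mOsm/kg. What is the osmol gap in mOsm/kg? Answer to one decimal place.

14.8 mOsm/kg

Calculated osmolality = 2·Na + glucose + urea
= 2·138 + 4.7 + 7.5
= 276 + 4.70 + 7.50
= 288.2 mOsm/kg ≈ 288.2 mOsm/kg
Osmolar gap = measured − calculated = 303 − 288.2 = 14.8 mOsm/kg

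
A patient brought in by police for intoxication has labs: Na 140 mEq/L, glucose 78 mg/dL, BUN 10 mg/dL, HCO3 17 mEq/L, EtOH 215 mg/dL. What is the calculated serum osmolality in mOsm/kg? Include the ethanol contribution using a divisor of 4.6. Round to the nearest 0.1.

Calculated osmolality = 2·Na + glucose/18 + BUN/2.8 + ethanol/4.6
= 2·140 + 78/18 + 10/2.8 + 215/4.6
= 280 + 4.33 + 3.57 + 46.74
= 334.64 mOsm/kg

334.6 mOsm/kg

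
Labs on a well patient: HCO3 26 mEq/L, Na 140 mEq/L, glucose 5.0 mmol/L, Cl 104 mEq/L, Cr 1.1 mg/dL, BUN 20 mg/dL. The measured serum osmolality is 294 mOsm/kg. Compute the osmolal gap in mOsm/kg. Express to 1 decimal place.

Calculated osmolality = 2·Na + glucose + BUN/2.8
= 2·140 + 5 + 20/2.8
= 280 + 5 + 7.14
= 292.14 mOsm/kg ≈ 292.1 mOsm/kg
Osmolar gap = measured − calculated = 294 − 292.1 = 1.9 mOsm/kg

1.9 mOsm/kg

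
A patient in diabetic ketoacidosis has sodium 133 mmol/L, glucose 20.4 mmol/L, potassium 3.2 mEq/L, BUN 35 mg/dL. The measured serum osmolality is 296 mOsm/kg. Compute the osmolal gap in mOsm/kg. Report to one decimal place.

-2.9 mOsm/kg

Calculated osmolality = 2·Na + glucose + BUN/2.8
= 2·133 + 20.4 + 35/2.8
= 266 + 20.40 + 12.50
= 298.9 mOsm/kg ≈ 298.9 mOsm/kg
Osmolar gap = measured − calculated = 296 − 298.9 = -2.9 mOsm/kg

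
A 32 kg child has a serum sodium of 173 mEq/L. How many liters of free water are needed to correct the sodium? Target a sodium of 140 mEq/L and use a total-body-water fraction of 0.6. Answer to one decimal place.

4.5 L

TBW = 0.6 · 32 = 19.2 L
Free water deficit = TBW · (Na/140 − 1)
= 19.2 · (173/140 − 1)
= 19.2 · 0.2357
= 4.53 L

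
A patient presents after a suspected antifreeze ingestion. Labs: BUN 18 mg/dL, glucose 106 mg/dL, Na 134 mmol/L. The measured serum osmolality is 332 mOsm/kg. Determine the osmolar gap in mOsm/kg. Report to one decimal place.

51.7 mOsm/kg

Calculated osmolality = 2·Na + glucose/18 + BUN/2.8
= 2·134 + 106/18 + 18/2.8
= 268 + 5.89 + 6.43
= 280.32 mOsm/kg ≈ 280.3 mOsm/kg
Osmolar gap = measured − calculated = 332 − 280.3 = 51.7 mOsm/kg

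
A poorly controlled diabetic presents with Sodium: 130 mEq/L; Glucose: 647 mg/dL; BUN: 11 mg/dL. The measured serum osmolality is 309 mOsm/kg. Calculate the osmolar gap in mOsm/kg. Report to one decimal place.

9.1 mOsm/kg

Calculated osmolality = 2·Na + glucose/18 + BUN/2.8
= 2·130 + 647/18 + 11/2.8
= 260 + 35.94 + 3.93
= 299.87 mOsm/kg ≈ 299.9 mOsm/kg
Osmolar gap = measured − calculated = 309 − 299.9 = 9.1 mOsm/kg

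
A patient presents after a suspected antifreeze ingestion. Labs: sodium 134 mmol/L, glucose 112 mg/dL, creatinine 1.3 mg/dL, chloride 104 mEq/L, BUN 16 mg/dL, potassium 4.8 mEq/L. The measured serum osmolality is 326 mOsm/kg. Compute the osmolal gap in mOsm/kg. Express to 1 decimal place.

Calculated osmolality = 2·Na + glucose/18 + BUN/2.8
= 2·134 + 112/18 + 16/2.8
= 268 + 6.22 + 5.71
= 279.93 mOsm/kg ≈ 279.9 mOsm/kg
Osmolar gap = measured − calculated = 326 − 279.9 = 46.1 mOsm/kg

46.1 mOsm/kg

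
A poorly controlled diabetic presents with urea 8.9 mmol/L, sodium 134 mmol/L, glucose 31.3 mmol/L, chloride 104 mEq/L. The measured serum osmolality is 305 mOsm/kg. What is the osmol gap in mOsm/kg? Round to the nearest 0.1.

Calculated osmolality = 2·Na + glucose + urea
= 2·134 + 31.3 + 8.9
= 268 + 31.30 + 8.90
= 308.2 mOsm/kg ≈ 308.2 mOsm/kg
Osmolar gap = measured − calculated = 305 − 308.2 = -3.2 mOsm/kg

-3.2 mOsm/kg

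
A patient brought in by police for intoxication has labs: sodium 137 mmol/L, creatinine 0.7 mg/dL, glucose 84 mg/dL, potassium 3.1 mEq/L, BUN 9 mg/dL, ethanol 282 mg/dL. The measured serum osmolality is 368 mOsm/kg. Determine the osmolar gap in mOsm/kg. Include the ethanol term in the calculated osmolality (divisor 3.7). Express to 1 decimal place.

Calculated osmolality = 2·Na + glucose/18 + BUN/2.8 + ethanol/3.7
= 2·137 + 84/18 + 9/2.8 + 282/3.7
= 274 + 4.67 + 3.21 + 76.22
= 358.1 mOsm/kg ≈ 358.1 mOsm/kg
Osmolar gap = measured − calculated = 368 − 358.1 = 9.9 mOsm/kg

9.9 mOsm/kg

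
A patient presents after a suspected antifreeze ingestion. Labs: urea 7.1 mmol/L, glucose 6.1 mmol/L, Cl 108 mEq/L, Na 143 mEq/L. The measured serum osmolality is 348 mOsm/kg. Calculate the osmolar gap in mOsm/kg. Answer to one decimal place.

48.8 mOsm/kg

Calculated osmolality = 2·Na + glucose + urea
= 2·143 + 6.1 + 7.1
= 286 + 6.10 + 7.10
= 299.2 mOsm/kg ≈ 299.2 mOsm/kg
Osmolar gap = measured − calculated = 348 − 299.2 = 48.8 mOsm/kg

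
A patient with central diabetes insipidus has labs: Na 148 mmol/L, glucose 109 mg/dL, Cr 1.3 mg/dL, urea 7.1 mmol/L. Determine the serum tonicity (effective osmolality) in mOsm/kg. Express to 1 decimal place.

Effective osmolality excludes urea (freely permeant across cell membranes):
2·Na + glucose/18
= 2·148 + 109/18
= 296 + 6.06
= 302.06 mOsm/kg

302.1 mOsm/kg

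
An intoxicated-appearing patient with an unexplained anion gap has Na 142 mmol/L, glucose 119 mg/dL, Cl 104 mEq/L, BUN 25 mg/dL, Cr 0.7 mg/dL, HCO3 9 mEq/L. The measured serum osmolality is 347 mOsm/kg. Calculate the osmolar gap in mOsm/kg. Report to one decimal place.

47.5 mOsm/kg

Calculated osmolality = 2·Na + glucose/18 + BUN/2.8
= 2·142 + 119/18 + 25/2.8
= 284 + 6.61 + 8.93
= 299.54 mOsm/kg ≈ 299.5 mOsm/kg
Osmolar gap = measured − calculated = 347 − 299.5 = 47.5 mOsm/kg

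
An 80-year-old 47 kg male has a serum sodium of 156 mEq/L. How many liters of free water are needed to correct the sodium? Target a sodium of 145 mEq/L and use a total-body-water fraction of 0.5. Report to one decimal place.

1.8 L

TBW = 0.5 · 47 = 23.5 L
Free water deficit = TBW · (Na/145 − 1)
= 23.5 · (156/145 − 1)
= 23.5 · 0.0759
= 1.78 L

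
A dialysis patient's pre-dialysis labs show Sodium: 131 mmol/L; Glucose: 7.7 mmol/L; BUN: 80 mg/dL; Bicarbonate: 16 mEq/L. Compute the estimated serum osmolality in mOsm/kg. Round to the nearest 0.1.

Calculated osmolality = 2·Na + glucose + BUN/2.8
= 2·131 + 7.7 + 80/2.8
= 262 + 7.70 + 28.57
= 298.27 mOsm/kg

298.3 mOsm/kg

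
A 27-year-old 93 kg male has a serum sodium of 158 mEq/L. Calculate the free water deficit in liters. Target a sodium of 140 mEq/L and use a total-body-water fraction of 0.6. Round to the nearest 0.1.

TBW = 0.6 · 93 = 55.8 L
Free water deficit = TBW · (Na/140 − 1)
= 55.8 · (158/140 − 1)
= 55.8 · 0.1286
= 7.18 L

7.2 L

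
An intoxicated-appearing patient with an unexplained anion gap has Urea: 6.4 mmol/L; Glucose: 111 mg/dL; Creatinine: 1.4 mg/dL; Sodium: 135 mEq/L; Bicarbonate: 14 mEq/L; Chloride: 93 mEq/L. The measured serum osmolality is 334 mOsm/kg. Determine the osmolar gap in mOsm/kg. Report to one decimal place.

Calculated osmolality = 2·Na + glucose/18 + urea
= 2·135 + 111/18 + 6.4
= 270 + 6.17 + 6.40
= 282.57 mOsm/kg ≈ 282.6 mOsm/kg
Osmolar gap = measured − calculated = 334 − 282.6 = 51.4 mOsm/kg

51.4 mOsm/kg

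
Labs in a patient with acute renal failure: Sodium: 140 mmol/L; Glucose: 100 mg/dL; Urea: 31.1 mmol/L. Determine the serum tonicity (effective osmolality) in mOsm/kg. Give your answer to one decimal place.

Effective osmolality excludes urea (freely permeant across cell membranes):
2·Na + glucose/18
= 2·140 + 100/18
= 280 + 5.56
= 285.56 mOsm/kg

285.6 mOsm/kg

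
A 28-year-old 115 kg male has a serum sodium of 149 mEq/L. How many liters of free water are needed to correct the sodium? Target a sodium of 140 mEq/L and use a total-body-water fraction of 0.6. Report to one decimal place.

4.4 L

TBW = 0.6 · 115 = 69 L
Free water deficit = TBW · (Na/140 − 1)
= 69 · (149/140 − 1)
= 69 · 0.0643
= 4.44 L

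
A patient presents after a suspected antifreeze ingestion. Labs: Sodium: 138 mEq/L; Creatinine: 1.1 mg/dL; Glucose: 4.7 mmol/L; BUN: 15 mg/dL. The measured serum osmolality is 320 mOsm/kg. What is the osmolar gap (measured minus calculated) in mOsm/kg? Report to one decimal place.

Calculated osmolality = 2·Na + glucose + BUN/2.8
= 2·138 + 4.7 + 15/2.8
= 276 + 4.70 + 5.36
= 286.06 mOsm/kg ≈ 286.1 mOsm/kg
Osmolar gap = measured − calculated = 320 − 286.1 = 33.9 mOsm/kg

33.9 mOsm/kg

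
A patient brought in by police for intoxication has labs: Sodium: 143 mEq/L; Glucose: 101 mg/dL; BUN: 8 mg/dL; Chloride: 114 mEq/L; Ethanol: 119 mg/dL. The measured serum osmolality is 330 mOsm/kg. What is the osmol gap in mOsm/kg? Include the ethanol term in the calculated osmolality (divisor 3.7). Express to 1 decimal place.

Calculated osmolality = 2·Na + glucose/18 + BUN/2.8 + ethanol/3.7
= 2·143 + 101/18 + 8/2.8 + 119/3.7
= 286 + 5.61 + 2.86 + 32.16
= 326.63 mOsm/kg ≈ 326.6 mOsm/kg
Osmolar gap = measured − calculated = 330 − 326.6 = 3.4 mOsm/kg

3.4 mOsm/kg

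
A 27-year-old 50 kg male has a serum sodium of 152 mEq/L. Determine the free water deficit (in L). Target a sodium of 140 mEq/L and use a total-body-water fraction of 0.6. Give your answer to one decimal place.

TBW = 0.6 · 50 = 30 L
Free water deficit = TBW · (Na/140 − 1)
= 30 · (152/140 − 1)
= 30 · 0.0857
= 2.57 L

2.6 L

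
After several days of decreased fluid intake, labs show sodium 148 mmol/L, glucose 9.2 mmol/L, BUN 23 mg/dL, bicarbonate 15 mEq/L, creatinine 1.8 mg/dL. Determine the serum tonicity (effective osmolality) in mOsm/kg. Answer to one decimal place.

Effective osmolality excludes urea (freely permeant across cell membranes):
2·Na + glucose
= 2·148 + 9.2
= 296 + 9.2
= 305.2 mOsm/kg

305.2 mOsm/kg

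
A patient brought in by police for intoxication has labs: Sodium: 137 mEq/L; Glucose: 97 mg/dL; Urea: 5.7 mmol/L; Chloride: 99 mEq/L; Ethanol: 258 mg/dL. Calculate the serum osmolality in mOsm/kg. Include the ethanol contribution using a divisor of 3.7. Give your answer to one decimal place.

Calculated osmolality = 2·Na + glucose/18 + urea + ethanol/3.7
= 2·137 + 97/18 + 5.7 + 258/3.7
= 274 + 5.39 + 5.70 + 69.73
= 354.82 mOsm/kg

354.8 mOsm/kg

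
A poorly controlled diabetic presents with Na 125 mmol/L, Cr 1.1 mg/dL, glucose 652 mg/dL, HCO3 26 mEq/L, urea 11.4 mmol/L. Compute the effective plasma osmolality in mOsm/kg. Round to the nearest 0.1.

286.2 mOsm/kg

Effective osmolality excludes urea (freely permeant across cell membranes):
2·Na + glucose/18
= 2·125 + 652/18
= 250 + 36.22
= 286.22 mOsm/kg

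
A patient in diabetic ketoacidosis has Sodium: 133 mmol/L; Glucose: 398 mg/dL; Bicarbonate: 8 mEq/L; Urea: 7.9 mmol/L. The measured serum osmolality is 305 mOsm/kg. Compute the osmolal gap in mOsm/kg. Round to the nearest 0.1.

Calculated osmolality = 2·Na + glucose/18 + urea
= 2·133 + 398/18 + 7.9
= 266 + 22.11 + 7.90
= 296.01 mOsm/kg ≈ 296.0 mOsm/kg
Osmolar gap = measured − calculated = 305 − 296.0 = 9.0 mOsm/kg

9.0 mOsm/kg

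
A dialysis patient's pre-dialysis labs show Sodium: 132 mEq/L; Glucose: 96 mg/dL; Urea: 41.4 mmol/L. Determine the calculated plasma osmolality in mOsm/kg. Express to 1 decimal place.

Calculated osmolality = 2·Na + glucose/18 + urea
= 2·132 + 96/18 + 41.4
= 264 + 5.33 + 41.40
= 310.73 mOsm/kg

310.7 mOsm/kg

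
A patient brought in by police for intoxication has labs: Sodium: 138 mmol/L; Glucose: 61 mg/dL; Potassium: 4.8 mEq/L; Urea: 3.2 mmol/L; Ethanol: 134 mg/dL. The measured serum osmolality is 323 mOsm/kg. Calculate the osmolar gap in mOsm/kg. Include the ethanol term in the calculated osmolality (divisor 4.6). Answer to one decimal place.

Calculated osmolality = 2·Na + glucose/18 + urea + ethanol/4.6
= 2·138 + 61/18 + 3.2 + 134/4.6
= 276 + 3.39 + 3.20 + 29.13
= 311.72 mOsm/kg ≈ 311.7 mOsm/kg
Osmolar gap = measured − calculated = 323 − 311.7 = 11.3 mOsm/kg

11.3 mOsm/kg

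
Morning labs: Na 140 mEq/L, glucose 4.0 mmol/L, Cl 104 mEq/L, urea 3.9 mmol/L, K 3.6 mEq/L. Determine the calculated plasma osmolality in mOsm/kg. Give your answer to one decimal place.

Calculated osmolality = 2·Na + glucose + urea
= 2·140 + 4 + 3.9
= 280 + 4 + 3.90
= 287.9 mOsm/kg

287.9 mOsm/kg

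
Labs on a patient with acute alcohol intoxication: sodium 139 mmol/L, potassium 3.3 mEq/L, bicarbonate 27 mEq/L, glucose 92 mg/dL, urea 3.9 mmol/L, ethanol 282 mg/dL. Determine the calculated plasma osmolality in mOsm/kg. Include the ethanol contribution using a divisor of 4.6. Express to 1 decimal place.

Calculated osmolality = 2·Na + glucose/18 + urea + ethanol/4.6
= 2·139 + 92/18 + 3.9 + 282/4.6
= 278 + 5.11 + 3.90 + 61.30
= 348.31 mOsm/kg

348.3 mOsm/kg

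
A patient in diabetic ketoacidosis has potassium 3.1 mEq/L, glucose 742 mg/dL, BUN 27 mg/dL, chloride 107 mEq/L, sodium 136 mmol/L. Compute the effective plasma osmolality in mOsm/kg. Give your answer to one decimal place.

Effective osmolality excludes urea (freely permeant across cell membranes):
2·Na + glucose/18
= 2·136 + 742/18
= 272 + 41.22
= 313.22 mOsm/kg

313.2 mOsm/kg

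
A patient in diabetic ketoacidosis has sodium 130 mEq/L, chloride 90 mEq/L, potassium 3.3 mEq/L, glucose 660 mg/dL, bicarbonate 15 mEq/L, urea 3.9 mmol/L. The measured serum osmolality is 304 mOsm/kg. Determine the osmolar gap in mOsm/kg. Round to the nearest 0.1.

Calculated osmolality = 2·Na + glucose/18 + urea
= 2·130 + 660/18 + 3.9
= 260 + 36.67 + 3.90
= 300.57 mOsm/kg ≈ 300.6 mOsm/kg
Osmolar gap = measured − calculated = 304 − 300.6 = 3.4 mOsm/kg

3.4 mOsm/kg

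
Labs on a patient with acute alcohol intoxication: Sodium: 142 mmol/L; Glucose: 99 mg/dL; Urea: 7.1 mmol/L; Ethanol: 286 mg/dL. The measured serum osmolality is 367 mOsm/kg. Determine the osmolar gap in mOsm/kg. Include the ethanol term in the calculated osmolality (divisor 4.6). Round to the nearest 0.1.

8.2 mOsm/kg

Calculated osmolality = 2·Na + glucose/18 + urea + ethanol/4.6
= 2·142 + 99/18 + 7.1 + 286/4.6
= 284 + 5.50 + 7.10 + 62.17
= 358.77 mOsm/kg ≈ 358.8 mOsm/kg
Osmolar gap = measured − calculated = 367 − 358.8 = 8.2 mOsm/kg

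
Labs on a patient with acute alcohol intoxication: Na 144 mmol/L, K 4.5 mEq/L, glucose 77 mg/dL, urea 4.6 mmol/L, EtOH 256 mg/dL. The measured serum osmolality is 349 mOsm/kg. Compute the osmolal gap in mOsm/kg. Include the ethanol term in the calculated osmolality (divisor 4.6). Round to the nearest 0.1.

Calculated osmolality = 2·Na + glucose/18 + urea + ethanol/4.6
= 2·144 + 77/18 + 4.6 + 256/4.6
= 288 + 4.28 + 4.60 + 55.65
= 352.53 mOsm/kg ≈ 352.5 mOsm/kg
Osmolar gap = measured − calculated = 349 − 352.5 = -3.5 mOsm/kg

-3.5 mOsm/kg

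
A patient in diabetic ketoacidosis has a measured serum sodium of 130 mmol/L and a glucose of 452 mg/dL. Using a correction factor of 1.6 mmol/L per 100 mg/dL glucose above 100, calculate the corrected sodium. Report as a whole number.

136 mmol/L

Corrected Na = measured Na + 1.6 · (glucose − 100)/100
= 130 + 1.6 · (452 − 100)/100
= 130 + 5.6
= 135.6 mmol/L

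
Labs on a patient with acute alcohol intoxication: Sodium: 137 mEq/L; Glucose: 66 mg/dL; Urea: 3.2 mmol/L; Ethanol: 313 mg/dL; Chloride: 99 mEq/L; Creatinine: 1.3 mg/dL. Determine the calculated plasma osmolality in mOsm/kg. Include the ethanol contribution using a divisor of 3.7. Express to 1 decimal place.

Calculated osmolality = 2·Na + glucose/18 + urea + ethanol/3.7
= 2·137 + 66/18 + 3.2 + 313/3.7
= 274 + 3.67 + 3.20 + 84.59
= 365.46 mOsm/kg

365.5 mOsm/kg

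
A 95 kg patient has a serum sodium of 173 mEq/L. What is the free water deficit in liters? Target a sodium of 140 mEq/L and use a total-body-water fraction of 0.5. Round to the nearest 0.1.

11.2 L

TBW = 0.5 · 95 = 47.5 L
Free water deficit = TBW · (Na/140 − 1)
= 47.5 · (173/140 − 1)
= 47.5 · 0.2357
= 11.2 L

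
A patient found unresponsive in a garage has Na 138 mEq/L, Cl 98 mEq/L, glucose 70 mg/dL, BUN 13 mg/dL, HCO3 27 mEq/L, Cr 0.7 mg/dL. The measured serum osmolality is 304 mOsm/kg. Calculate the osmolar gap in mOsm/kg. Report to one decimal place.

Calculated osmolality = 2·Na + glucose/18 + BUN/2.8
= 2·138 + 70/18 + 13/2.8
= 276 + 3.89 + 4.64
= 284.53 mOsm/kg ≈ 284.5 mOsm/kg
Osmolar gap = measured − calculated = 304 − 284.5 = 19.5 mOsm/kg

19.5 mOsm/kg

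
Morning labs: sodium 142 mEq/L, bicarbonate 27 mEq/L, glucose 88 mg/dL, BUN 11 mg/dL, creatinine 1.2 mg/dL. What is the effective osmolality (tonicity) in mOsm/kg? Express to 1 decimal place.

Effective osmolality excludes urea (freely permeant across cell membranes):
2·Na + glucose/18
= 2·142 + 88/18
= 284 + 4.89
= 288.89 mOsm/kg

288.9 mOsm/kg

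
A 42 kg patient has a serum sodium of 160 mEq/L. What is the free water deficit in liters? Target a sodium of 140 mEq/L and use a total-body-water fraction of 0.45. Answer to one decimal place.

TBW = 0.45 · 42 = 18.9 L
Free water deficit = TBW · (Na/140 − 1)
= 18.9 · (160/140 − 1)
= 18.9 · 0.1429
= 2.7 L

2.7 L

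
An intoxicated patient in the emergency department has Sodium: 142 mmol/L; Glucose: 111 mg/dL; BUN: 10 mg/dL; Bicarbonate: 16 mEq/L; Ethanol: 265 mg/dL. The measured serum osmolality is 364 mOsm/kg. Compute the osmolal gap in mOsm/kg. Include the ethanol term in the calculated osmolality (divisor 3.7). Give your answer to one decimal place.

-1.4 mOsm/kg

Calculated osmolality = 2·Na + glucose/18 + BUN/2.8 + ethanol/3.7
= 2·142 + 111/18 + 10/2.8 + 265/3.7
= 284 + 6.17 + 3.57 + 71.62
= 365.36 mOsm/kg ≈ 365.4 mOsm/kg
Osmolar gap = measured − calculated = 364 − 365.4 = -1.4 mOsm/kg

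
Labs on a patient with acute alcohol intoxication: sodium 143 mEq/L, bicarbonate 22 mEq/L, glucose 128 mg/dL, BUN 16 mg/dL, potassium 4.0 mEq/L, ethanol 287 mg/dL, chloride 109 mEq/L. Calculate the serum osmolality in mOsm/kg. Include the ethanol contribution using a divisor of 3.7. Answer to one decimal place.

Calculated osmolality = 2·Na + glucose/18 + BUN/2.8 + ethanol/3.7
= 2·143 + 128/18 + 16/2.8 + 287/3.7
= 286 + 7.11 + 5.71 + 77.57
= 376.39 mOsm/kg

376.4 mOsm/kg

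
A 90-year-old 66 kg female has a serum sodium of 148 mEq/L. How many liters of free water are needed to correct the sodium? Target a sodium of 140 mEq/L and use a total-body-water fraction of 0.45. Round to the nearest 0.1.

TBW = 0.45 · 66 = 29.7 L
Free water deficit = TBW · (Na/140 − 1)
= 29.7 · (148/140 − 1)
= 29.7 · 0.0571
= 1.7 L

1.7 L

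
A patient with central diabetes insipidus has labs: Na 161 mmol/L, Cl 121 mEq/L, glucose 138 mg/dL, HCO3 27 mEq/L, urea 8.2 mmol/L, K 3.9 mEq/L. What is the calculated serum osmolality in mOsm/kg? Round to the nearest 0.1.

Calculated osmolality = 2·Na + glucose/18 + urea
= 2·161 + 138/18 + 8.2
= 322 + 7.67 + 8.20
= 337.87 mOsm/kg

337.9 mOsm/kg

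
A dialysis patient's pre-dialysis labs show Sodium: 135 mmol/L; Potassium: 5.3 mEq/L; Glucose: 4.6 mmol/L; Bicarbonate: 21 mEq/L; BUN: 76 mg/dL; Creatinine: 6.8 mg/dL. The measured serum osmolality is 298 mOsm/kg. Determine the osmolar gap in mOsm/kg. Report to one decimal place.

Calculated osmolality = 2·Na + glucose + BUN/2.8
= 2·135 + 4.6 + 76/2.8
= 270 + 4.60 + 27.14
= 301.74 mOsm/kg ≈ 301.7 mOsm/kg
Osmolar gap = measured − calculated = 298 − 301.7 = -3.7 mOsm/kg

-3.7 mOsm/kg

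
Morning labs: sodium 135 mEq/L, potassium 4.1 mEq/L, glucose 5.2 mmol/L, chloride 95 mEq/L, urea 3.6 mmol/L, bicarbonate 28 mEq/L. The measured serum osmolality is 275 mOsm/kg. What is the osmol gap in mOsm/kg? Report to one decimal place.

-3.8 mOsm/kg

Calculated osmolality = 2·Na + glucose + urea
= 2·135 + 5.2 + 3.6
= 270 + 5.20 + 3.60
= 278.8 mOsm/kg ≈ 278.8 mOsm/kg
Osmolar gap = measured − calculated = 275 − 278.8 = -3.8 mOsm/kg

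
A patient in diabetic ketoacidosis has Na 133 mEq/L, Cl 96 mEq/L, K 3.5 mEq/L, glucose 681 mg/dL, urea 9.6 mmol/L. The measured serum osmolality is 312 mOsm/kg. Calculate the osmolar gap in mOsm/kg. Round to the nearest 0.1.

-1.4 mOsm/kg

Calculated osmolality = 2·Na + glucose/18 + urea
= 2·133 + 681/18 + 9.6
= 266 + 37.83 + 9.60
= 313.43 mOsm/kg ≈ 313.4 mOsm/kg
Osmolar gap = measured − calculated = 312 − 313.4 = -1.4 mOsm/kg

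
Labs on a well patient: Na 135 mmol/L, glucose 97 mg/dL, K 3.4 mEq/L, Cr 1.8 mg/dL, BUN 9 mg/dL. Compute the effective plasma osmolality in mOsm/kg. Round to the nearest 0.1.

275.4 mOsm/kg

Effective osmolality excludes urea (freely permeant across cell membranes):
2·Na + glucose/18
= 2·135 + 97/18
= 270 + 5.39
= 275.39 mOsm/kg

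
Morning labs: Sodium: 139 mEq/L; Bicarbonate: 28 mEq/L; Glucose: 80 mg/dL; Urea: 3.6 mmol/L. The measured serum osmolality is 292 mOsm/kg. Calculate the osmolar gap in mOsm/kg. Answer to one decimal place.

Calculated osmolality = 2·Na + glucose/18 + urea
= 2·139 + 80/18 + 3.6
= 278 + 4.44 + 3.60
= 286.04 mOsm/kg ≈ 286.0 mOsm/kg
Osmolar gap = measured − calculated = 292 − 286.0 = 6.0 mOsm/kg

6.0 mOsm/kg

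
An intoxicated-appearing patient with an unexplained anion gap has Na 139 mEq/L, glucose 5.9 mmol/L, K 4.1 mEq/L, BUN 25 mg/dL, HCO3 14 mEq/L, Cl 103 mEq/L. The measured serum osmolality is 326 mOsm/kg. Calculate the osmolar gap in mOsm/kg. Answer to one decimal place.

Calculated osmolality = 2·Na + glucose + BUN/2.8
= 2·139 + 5.9 + 25/2.8
= 278 + 5.90 + 8.93
= 292.83 mOsm/kg ≈ 292.8 mOsm/kg
Osmolar gap = measured − calculated = 326 − 292.8 = 33.2 mOsm/kg

33.2 mOsm/kg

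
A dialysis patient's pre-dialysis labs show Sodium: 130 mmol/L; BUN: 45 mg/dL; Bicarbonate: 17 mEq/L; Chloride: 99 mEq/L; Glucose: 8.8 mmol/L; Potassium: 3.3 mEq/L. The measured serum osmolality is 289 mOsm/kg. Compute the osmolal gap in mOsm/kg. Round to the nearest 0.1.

Calculated osmolality = 2·Na + glucose + BUN/2.8
= 2·130 + 8.8 + 45/2.8
= 260 + 8.80 + 16.07
= 284.87 mOsm/kg ≈ 284.9 mOsm/kg
Osmolar gap = measured − calculated = 289 − 284.9 = 4.1 mOsm/kg

4.1 mOsm/kg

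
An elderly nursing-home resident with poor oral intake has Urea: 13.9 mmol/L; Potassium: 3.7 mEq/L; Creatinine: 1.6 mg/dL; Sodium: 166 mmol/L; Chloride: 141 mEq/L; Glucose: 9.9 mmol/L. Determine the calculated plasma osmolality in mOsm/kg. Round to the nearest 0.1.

Calculated osmolality = 2·Na + glucose + urea
= 2·166 + 9.9 + 13.9
= 332 + 9.90 + 13.90
= 355.8 mOsm/kg

355.8 mOsm/kg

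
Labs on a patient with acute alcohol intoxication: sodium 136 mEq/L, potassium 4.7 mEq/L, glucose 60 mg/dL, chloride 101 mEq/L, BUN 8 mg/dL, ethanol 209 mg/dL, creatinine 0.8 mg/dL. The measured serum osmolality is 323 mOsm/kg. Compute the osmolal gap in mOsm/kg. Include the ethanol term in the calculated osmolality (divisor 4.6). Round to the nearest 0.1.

Calculated osmolality = 2·Na + glucose/18 + BUN/2.8 + ethanol/4.6
= 2·136 + 60/18 + 8/2.8 + 209/4.6
= 272 + 3.33 + 2.86 + 45.43
= 323.62 mOsm/kg ≈ 323.6 mOsm/kg
Osmolar gap = measured − calculated = 323 − 323.6 = -0.6 mOsm/kg

-0.6 mOsm/kg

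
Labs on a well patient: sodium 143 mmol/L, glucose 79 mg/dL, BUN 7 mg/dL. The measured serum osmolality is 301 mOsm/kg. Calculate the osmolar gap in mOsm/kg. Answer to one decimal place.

8.1 mOsm/kg

Calculated osmolality = 2·Na + glucose/18 + BUN/2.8
= 2·143 + 79/18 + 7/2.8
= 286 + 4.39 + 2.50
= 292.89 mOsm/kg ≈ 292.9 mOsm/kg
Osmolar gap = measured − calculated = 301 − 292.9 = 8.1 mOsm/kg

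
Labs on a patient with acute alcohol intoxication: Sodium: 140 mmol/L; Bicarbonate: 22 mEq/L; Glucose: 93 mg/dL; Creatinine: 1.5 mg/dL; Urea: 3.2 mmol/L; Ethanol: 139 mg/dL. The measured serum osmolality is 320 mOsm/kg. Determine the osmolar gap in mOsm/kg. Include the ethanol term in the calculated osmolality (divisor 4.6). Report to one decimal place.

Calculated osmolality = 2·Na + glucose/18 + urea + ethanol/4.6
= 2·140 + 93/18 + 3.2 + 139/4.6
= 280 + 5.17 + 3.20 + 30.22
= 318.59 mOsm/kg ≈ 318.6 mOsm/kg
Osmolar gap = measured − calculated = 320 − 318.6 = 1.4 mOsm/kg

1.4 mOsm/kg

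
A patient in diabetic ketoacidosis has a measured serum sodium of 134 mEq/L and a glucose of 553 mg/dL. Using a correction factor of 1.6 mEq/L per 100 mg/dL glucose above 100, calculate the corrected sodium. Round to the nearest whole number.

Corrected Na = measured Na + 1.6 · (glucose − 100)/100
= 134 + 1.6 · (553 − 100)/100
= 134 + 7.2
= 141.2 mEq/L

141 mEq/L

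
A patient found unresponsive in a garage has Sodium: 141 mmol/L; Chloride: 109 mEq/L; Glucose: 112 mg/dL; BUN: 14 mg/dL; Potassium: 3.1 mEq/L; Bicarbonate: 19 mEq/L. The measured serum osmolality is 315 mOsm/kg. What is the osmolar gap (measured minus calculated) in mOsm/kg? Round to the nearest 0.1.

21.8 mOsm/kg

Calculated osmolality = 2·Na + glucose/18 + BUN/2.8
= 2·141 + 112/18 + 14/2.8
= 282 + 6.22 + 5
= 293.22 mOsm/kg ≈ 293.2 mOsm/kg
Osmolar gap = measured − calculated = 315 − 293.2 = 21.8 mOsm/kg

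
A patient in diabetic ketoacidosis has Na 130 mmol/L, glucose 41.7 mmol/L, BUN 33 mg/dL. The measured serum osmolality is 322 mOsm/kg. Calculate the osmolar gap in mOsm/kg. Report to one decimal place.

Calculated osmolality = 2·Na + glucose + BUN/2.8
= 2·130 + 41.7 + 33/2.8
= 260 + 41.70 + 11.79
= 313.49 mOsm/kg ≈ 313.5 mOsm/kg
Osmolar gap = measured − calculated = 322 − 313.5 = 8.5 mOsm/kg

8.5 mOsm/kg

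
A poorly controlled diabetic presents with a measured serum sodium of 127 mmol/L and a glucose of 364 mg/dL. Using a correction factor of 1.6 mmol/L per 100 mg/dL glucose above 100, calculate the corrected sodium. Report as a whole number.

Corrected Na = measured Na + 1.6 · (glucose − 100)/100
= 127 + 1.6 · (364 − 100)/100
= 127 + 4.2
= 131.2 mmol/L

131 mmol/L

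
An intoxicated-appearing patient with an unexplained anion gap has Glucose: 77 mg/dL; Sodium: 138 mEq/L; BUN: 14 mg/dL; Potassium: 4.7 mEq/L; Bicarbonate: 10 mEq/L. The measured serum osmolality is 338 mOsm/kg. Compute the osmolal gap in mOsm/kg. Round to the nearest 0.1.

Calculated osmolality = 2·Na + glucose/18 + BUN/2.8
= 2·138 + 77/18 + 14/2.8
= 276 + 4.28 + 5
= 285.28 mOsm/kg ≈ 285.3 mOsm/kg
Osmolar gap = measured − calculated = 338 − 285.3 = 52.7 mOsm/kg

52.7 mOsm/kg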